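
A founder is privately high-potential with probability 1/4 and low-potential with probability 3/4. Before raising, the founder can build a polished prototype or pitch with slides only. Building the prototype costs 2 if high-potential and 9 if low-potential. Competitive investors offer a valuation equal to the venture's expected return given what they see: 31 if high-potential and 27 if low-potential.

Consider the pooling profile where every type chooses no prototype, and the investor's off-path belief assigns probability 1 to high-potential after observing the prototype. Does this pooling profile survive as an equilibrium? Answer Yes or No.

No

On path, the investor holds the prior and pays 1/4·31 + 3/4·27 = 28. Off path (the prototype), believing high-potential, it pays 31.
high-potential: no prototype nets 28; the prototype nets 31 − 2 = 29. high-potential would deviate.
low-potential: no prototype nets 28; the prototype nets 31 − 9 = 22. low-potential stays.
A type deviates, so pooling fails.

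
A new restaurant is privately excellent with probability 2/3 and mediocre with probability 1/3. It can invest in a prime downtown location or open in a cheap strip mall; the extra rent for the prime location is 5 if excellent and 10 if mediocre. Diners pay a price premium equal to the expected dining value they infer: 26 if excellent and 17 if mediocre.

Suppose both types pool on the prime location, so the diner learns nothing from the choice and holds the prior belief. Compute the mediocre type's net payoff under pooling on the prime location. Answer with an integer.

13

Pooled price premium = 2/3·26 + 1/3·17 = 23.
mediocre pays cost 10 for the prime location, so net payoff = 23 − 10 = 13.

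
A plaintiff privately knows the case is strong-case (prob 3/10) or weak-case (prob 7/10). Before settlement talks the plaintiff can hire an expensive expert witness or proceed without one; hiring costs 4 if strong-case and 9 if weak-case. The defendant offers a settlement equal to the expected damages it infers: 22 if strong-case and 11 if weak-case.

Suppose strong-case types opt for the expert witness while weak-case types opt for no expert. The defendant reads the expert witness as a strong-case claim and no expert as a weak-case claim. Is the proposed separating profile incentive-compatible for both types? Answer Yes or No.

Under these beliefs, the expert witness earns settlement 22 and no expert earns settlement 11.
strong-case: the expert witness nets 22 − 4 = 18; no expert nets 11. strong-case prefers the expert witness.
weak-case: the expert witness nets 22 − 9 = 13; no expert nets 11. weak-case would deviate to the expert witness.
weak-case has a profitable deviation, so the profile is not an equilibrium.

No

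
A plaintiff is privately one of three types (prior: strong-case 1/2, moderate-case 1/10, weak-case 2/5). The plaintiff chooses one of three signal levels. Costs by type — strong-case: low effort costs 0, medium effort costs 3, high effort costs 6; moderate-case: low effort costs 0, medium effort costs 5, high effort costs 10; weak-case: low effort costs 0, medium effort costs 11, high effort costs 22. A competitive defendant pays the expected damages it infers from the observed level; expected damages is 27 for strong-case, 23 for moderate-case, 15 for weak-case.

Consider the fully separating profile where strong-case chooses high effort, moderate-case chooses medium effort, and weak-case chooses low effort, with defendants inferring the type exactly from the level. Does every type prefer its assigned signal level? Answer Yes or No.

Yes

Separating settlements: high effort → 27, medium effort → 23, low effort → 15.
strong-case (assigned high effort): low effort: 15 − 0 = 15; medium effort: 23 − 3 = 20; high effort: 27 − 6 = 21. strong-case stays.
moderate-case (assigned medium effort): low effort: 15 − 0 = 15; medium effort: 23 − 5 = 18; high effort: 27 − 10 = 17. moderate-case stays.
weak-case (assigned low effort): low effort: 15 − 0 = 15; medium effort: 23 − 11 = 12; high effort: 27 − 22 = 5. weak-case stays.
Every type prefers its assigned level; separation holds.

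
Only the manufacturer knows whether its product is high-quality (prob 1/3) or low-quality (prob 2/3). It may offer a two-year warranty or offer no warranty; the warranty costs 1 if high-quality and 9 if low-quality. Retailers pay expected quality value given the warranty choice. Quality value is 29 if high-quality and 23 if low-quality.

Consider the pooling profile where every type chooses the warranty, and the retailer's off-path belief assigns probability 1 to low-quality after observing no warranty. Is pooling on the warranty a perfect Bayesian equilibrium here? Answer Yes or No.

No

On path, the retailer holds the prior and pays 1/3·29 + 2/3·23 = 25. Off path (no warranty), believing low-quality, it pays 23.
high-quality: the warranty nets 25 − 1 = 24; no warranty nets 23. high-quality stays.
low-quality: the warranty nets 25 − 9 = 16; no warranty nets 23. low-quality would deviate.
A type deviates, so pooling fails.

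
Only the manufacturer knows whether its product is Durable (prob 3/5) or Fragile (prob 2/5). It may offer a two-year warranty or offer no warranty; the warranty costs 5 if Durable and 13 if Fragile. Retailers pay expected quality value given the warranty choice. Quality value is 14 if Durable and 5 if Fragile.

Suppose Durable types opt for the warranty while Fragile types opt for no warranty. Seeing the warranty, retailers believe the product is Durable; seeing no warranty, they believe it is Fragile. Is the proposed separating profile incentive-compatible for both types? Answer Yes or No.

Under these beliefs, the warranty earns price 14 and no warranty earns price 5.
Durable: the warranty nets 14 − 5 = 9; no warranty nets 5. Durable prefers the warranty.
Fragile: the warranty nets 14 − 13 = 1; no warranty nets 5. Fragile prefers no warranty.
Neither type deviates, so the separating profile is an equilibrium.

Yes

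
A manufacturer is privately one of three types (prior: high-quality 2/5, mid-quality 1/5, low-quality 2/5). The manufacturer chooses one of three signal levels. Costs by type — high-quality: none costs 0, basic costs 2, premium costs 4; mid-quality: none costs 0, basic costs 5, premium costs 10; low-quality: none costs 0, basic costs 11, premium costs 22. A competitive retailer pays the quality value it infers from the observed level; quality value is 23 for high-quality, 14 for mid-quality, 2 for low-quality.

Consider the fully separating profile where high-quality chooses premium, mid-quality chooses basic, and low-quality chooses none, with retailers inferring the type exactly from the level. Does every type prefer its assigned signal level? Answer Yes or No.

No

Separating prices: premium → 23, basic → 14, none → 2.
high-quality (assigned premium): none: 2 − 0 = 2; basic: 14 − 2 = 12; premium: 23 − 4 = 19. high-quality stays.
mid-quality (assigned basic): none: 2 − 0 = 2; basic: 14 − 5 = 9; premium: 23 − 10 = 13. mid-quality prefers premium.
low-quality (assigned none): none: 2 − 0 = 2; basic: 14 − 11 = 3; premium: 23 − 22 = 1. low-quality prefers basic.
At least one type deviates; the separating profile fails.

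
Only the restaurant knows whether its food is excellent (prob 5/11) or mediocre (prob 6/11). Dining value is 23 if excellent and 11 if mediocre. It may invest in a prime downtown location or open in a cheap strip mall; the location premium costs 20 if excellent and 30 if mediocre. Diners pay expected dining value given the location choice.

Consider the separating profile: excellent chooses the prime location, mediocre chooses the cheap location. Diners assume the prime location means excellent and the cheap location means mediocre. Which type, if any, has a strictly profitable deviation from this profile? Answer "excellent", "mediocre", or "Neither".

excellent

The prime location pays 23; the cheap location pays 11.
excellent: assigned the prime location, nets 23 − 20 = 3; deviating to the cheap location nets 11.
mediocre: assigned the cheap location, nets 11; deviating to the prime location nets 23 − 30 = -7.
The excellent type gains 8 by deviating.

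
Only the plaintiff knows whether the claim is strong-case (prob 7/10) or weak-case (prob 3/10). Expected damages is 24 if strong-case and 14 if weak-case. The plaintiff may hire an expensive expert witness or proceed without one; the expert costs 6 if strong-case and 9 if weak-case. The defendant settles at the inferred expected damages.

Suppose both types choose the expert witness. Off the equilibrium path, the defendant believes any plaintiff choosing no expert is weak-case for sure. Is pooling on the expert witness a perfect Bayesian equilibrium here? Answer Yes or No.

On path, the defendant holds the prior and pays 7/10·24 + 3/10·14 = 21. Off path (no expert), believing weak-case, it pays 14.
strong-case: the expert witness nets 21 − 6 = 15; no expert nets 14. strong-case stays.
weak-case: the expert witness nets 21 − 9 = 12; no expert nets 14. weak-case would deviate.
A type deviates, so pooling fails.

No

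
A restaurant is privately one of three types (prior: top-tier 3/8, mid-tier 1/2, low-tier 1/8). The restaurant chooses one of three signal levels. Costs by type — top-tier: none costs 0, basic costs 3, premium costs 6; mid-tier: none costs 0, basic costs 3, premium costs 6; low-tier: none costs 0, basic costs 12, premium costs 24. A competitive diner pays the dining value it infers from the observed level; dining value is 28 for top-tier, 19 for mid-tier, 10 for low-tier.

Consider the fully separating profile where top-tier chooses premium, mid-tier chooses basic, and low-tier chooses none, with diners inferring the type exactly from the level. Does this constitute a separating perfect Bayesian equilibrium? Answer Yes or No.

No

Separating price premiums: premium → 28, basic → 19, none → 10.
top-tier (assigned premium): none: 10 − 0 = 10; basic: 19 − 3 = 16; premium: 28 − 6 = 22. top-tier stays.
mid-tier (assigned basic): none: 10 − 0 = 10; basic: 19 − 3 = 16; premium: 28 − 6 = 22. mid-tier prefers premium.
low-tier (assigned none): none: 10 − 0 = 10; basic: 19 − 12 = 7; premium: 28 − 24 = 4. low-tier stays.
At least one type deviates; the separating profile fails.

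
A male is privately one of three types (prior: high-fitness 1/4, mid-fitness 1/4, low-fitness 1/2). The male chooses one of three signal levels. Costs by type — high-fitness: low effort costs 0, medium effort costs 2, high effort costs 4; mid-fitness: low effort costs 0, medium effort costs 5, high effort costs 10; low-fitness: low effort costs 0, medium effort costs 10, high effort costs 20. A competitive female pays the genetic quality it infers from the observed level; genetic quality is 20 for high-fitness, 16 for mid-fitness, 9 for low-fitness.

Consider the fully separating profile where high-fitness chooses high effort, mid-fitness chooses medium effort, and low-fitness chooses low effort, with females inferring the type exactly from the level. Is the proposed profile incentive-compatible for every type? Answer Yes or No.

Yes

Separating mating payoffs: high effort → 20, medium effort → 16, low effort → 9.
high-fitness (assigned high effort): low effort: 9 − 0 = 9; medium effort: 16 − 2 = 14; high effort: 20 − 4 = 16. high-fitness stays.
mid-fitness (assigned medium effort): low effort: 9 − 0 = 9; medium effort: 16 − 5 = 11; high effort: 20 − 10 = 10. mid-fitness stays.
low-fitness (assigned low effort): low effort: 9 − 0 = 9; medium effort: 16 − 10 = 6; high effort: 20 − 20 = 0. low-fitness stays.
Every type prefers its assigned level; separation holds.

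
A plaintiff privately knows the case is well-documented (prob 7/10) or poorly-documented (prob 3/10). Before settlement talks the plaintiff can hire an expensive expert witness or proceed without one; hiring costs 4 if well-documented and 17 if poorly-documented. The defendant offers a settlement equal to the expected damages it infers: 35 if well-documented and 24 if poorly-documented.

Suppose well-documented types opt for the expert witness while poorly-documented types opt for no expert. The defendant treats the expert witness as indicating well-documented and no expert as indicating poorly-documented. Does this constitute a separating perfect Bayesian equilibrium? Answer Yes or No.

Yes

Under these beliefs, the expert witness earns settlement 35 and no expert earns settlement 24.
well-documented: the expert witness nets 35 − 4 = 31; no expert nets 24. well-documented prefers the expert witness.
poorly-documented: the expert witness nets 35 − 17 = 18; no expert nets 24. poorly-documented prefers no expert.
Neither type deviates, so the separating profile is an equilibrium.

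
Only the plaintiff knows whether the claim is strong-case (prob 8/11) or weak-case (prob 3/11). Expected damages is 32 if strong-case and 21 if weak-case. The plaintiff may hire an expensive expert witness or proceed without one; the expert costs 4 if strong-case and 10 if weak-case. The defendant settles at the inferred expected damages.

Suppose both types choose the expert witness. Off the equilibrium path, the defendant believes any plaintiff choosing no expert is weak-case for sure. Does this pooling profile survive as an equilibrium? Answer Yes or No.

On path, the defendant holds the prior and pays 8/11·32 + 3/11·21 = 29. Off path (no expert), believing weak-case, it pays 21.
strong-case: the expert witness nets 29 − 4 = 25; no expert nets 21. strong-case stays.
weak-case: the expert witness nets 29 − 10 = 19; no expert nets 21. weak-case would deviate.
A type deviates, so pooling fails.

No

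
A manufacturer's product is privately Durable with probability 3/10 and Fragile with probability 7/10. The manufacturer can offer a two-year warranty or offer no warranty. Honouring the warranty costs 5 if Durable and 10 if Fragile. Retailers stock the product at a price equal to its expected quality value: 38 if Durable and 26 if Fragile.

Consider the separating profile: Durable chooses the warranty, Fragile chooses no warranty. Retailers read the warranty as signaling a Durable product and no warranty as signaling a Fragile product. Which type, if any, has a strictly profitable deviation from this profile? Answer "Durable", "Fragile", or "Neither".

Fragile

The warranty pays 38; no warranty pays 26.
Durable: assigned the warranty, nets 38 − 5 = 33; deviating to no warranty nets 26.
Fragile: assigned no warranty, nets 26; deviating to the warranty nets 38 − 10 = 28.
The Fragile type gains 2 by deviating.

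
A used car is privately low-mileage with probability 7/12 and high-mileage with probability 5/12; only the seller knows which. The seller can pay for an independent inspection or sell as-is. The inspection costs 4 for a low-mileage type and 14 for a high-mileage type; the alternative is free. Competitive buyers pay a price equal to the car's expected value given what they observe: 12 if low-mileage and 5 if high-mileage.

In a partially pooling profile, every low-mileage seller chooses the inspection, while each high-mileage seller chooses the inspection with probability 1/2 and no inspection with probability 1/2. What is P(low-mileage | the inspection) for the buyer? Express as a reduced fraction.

14/19

P(the inspection) = (7/12)·1 + (5/12)·(1/2) = 19/24.
By Bayes' rule, P(low-mileage | the inspection) = (7/12) / (19/24) = 14/19.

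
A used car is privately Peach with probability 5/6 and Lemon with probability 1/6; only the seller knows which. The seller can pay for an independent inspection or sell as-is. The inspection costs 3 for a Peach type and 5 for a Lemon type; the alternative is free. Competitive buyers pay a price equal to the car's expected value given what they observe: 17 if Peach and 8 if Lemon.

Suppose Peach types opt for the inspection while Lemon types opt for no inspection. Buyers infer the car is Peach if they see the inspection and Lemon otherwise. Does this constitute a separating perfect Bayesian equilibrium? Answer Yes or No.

No

Under these beliefs, the inspection earns price 17 and no inspection earns price 8.
Peach: the inspection nets 17 − 3 = 14; no inspection nets 8. Peach prefers the inspection.
Lemon: the inspection nets 17 − 5 = 12; no inspection nets 8. Lemon would deviate to the inspection.
Lemon has a profitable deviation, so the profile is not an equilibrium.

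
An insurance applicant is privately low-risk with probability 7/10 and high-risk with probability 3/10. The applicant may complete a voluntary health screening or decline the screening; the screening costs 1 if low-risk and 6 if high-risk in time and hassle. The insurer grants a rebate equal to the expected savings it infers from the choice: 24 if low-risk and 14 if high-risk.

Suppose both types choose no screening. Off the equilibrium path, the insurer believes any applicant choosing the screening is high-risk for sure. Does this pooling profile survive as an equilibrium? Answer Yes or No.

On path, the insurer holds the prior and pays 7/10·24 + 3/10·14 = 21. Off path (the screening), believing high-risk, it pays 14.
low-risk: no screening nets 21; the screening nets 14 − 1 = 13. low-risk stays.
high-risk: no screening nets 21; the screening nets 14 − 6 = 8. high-risk stays.
No type deviates, so pooling is sustained.

Yes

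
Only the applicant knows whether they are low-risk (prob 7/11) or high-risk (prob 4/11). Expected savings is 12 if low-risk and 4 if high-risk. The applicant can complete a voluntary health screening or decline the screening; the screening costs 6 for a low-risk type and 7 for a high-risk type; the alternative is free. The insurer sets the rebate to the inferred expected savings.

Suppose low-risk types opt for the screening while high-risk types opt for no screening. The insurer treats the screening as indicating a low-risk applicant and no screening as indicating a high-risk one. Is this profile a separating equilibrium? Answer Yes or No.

Under these beliefs, the screening earns rebate 12 and no screening earns rebate 4.
low-risk: the screening nets 12 − 6 = 6; no screening nets 4. low-risk prefers the screening.
high-risk: the screening nets 12 − 7 = 5; no screening nets 4. high-risk would deviate to the screening.
high-risk has a profitable deviation, so the profile is not an equilibrium.

No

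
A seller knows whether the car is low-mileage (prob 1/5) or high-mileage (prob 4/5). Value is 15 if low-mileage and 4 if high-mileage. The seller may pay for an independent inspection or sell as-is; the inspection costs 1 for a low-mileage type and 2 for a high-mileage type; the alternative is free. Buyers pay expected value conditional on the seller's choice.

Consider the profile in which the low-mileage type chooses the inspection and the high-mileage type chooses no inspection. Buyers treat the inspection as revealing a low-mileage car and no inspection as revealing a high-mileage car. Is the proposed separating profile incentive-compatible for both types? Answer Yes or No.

No

Under these beliefs, the inspection earns price 15 and no inspection earns price 4.
low-mileage: the inspection nets 15 − 1 = 14; no inspection nets 4. low-mileage prefers the inspection.
high-mileage: the inspection nets 15 − 2 = 13; no inspection nets 4. high-mileage would deviate to the inspection.
high-mileage has a profitable deviation, so the profile is not an equilibrium.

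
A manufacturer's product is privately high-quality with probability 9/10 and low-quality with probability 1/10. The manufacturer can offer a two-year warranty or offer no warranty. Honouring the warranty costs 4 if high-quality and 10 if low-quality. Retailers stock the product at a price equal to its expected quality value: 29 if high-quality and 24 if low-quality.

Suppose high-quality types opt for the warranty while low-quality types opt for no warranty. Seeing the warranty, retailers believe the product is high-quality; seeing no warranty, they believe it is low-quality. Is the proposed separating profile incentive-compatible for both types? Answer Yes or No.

Under these beliefs, the warranty earns price 29 and no warranty earns price 24.
high-quality: the warranty nets 29 − 4 = 25; no warranty nets 24. high-quality prefers the warranty.
low-quality: the warranty nets 29 − 10 = 19; no warranty nets 24. low-quality prefers no warranty.
Neither type deviates, so the separating profile is an equilibrium.

Yes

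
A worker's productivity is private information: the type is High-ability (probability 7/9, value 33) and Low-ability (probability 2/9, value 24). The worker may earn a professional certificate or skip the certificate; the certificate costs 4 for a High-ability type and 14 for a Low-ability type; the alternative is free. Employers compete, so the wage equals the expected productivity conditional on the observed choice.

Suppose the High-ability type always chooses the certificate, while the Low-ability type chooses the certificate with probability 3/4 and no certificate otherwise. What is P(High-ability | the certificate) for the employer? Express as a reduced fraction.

14/17

P(the certificate) = (7/9)·1 + (2/9)·(3/4) = 17/18.
By Bayes' rule, P(High-ability | the certificate) = (7/9) / (17/18) = 14/17.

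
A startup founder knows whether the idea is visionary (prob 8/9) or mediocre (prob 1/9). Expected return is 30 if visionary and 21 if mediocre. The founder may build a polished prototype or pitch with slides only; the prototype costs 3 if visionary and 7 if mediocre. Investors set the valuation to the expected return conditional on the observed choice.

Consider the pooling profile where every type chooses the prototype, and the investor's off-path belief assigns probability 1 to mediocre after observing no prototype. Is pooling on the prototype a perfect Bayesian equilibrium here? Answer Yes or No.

On path, the investor holds the prior and pays 8/9·30 + 1/9·21 = 29. Off path (no prototype), believing mediocre, it pays 21.
visionary: the prototype nets 29 − 3 = 26; no prototype nets 21. visionary stays.
mediocre: the prototype nets 29 − 7 = 22; no prototype nets 21. mediocre stays.
No type deviates, so pooling is sustained.

Yes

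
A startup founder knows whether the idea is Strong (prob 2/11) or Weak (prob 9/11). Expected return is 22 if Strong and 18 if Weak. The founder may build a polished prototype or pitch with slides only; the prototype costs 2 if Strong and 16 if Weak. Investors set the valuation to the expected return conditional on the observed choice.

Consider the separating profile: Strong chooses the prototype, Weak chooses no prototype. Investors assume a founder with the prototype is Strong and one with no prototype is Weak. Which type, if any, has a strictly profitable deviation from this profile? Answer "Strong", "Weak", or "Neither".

Neither

The prototype pays 22; no prototype pays 18.
Strong: assigned the prototype, nets 22 − 2 = 20; deviating to no prototype nets 18.
Weak: assigned no prototype, nets 18; deviating to the prototype nets 22 − 16 = 6.
Both types strictly prefer their assigned action; no profitable deviation.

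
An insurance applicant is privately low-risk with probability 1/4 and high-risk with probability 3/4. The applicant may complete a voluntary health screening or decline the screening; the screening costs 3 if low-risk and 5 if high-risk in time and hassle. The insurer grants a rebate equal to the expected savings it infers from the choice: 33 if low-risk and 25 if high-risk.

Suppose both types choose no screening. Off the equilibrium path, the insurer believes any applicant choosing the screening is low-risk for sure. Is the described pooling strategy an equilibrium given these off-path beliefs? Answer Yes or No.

No

On path, the insurer holds the prior and pays 1/4·33 + 3/4·25 = 27. Off path (the screening), believing low-risk, it pays 33.
low-risk: no screening nets 27; the screening nets 33 − 3 = 30. low-risk would deviate.
high-risk: no screening nets 27; the screening nets 33 − 5 = 28. high-risk would deviate.
A type deviates, so pooling fails.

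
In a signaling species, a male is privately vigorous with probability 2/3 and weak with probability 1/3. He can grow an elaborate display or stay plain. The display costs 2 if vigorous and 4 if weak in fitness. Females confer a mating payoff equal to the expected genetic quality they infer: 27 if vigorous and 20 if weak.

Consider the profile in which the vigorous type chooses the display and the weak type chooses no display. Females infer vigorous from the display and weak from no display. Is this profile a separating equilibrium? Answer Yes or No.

No

Under these beliefs, the display earns mating payoff 27 and no display earns mating payoff 20.
vigorous: the display nets 27 − 2 = 25; no display nets 20. vigorous prefers the display.
weak: the display nets 27 − 4 = 23; no display nets 20. weak would deviate to the display.
weak has a profitable deviation, so the profile is not an equilibrium.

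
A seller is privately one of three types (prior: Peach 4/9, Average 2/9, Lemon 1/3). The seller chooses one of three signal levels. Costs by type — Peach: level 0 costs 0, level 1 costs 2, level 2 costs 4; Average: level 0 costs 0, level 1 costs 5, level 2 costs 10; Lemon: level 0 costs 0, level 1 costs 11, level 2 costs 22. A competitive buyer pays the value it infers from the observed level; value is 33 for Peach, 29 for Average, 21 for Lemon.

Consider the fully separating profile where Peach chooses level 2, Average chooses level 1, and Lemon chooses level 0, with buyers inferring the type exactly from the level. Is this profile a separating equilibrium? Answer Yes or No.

Yes

Separating prices: level 2 → 33, level 1 → 29, level 0 → 21.
Peach (assigned level 2): level 0: 21 − 0 = 21; level 1: 29 − 2 = 27; level 2: 33 − 4 = 29. Peach stays.
Average (assigned level 1): level 0: 21 − 0 = 21; level 1: 29 − 5 = 24; level 2: 33 − 10 = 23. Average stays.
Lemon (assigned level 0): level 0: 21 − 0 = 21; level 1: 29 − 11 = 18; level 2: 33 − 22 = 11. Lemon stays.
Every type prefers its assigned level; separation holds.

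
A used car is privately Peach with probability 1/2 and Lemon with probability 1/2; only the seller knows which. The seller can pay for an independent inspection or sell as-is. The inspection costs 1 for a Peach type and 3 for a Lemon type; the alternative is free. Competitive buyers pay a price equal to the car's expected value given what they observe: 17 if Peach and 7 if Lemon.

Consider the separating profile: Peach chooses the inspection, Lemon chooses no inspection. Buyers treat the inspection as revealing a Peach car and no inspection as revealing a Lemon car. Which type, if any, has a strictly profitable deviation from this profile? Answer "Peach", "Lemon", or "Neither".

The inspection pays 17; no inspection pays 7.
Peach: assigned the inspection, nets 17 − 1 = 16; deviating to no inspection nets 7.
Lemon: assigned no inspection, nets 7; deviating to the inspection nets 17 − 3 = 14.
The Lemon type gains 7 by deviating.

Lemon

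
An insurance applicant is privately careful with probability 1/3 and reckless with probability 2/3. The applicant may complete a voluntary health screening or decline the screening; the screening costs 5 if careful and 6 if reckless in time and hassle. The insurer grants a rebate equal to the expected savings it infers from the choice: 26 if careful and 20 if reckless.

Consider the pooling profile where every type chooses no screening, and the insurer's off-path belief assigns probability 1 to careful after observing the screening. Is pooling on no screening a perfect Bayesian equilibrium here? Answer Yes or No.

Yes

On path, the insurer holds the prior and pays 1/3·26 + 2/3·20 = 22. Off path (the screening), believing careful, it pays 26.
careful: no screening nets 22; the screening nets 26 − 5 = 21. careful stays.
reckless: no screening nets 22; the screening nets 26 − 6 = 20. reckless stays.
No type deviates, so pooling is sustained.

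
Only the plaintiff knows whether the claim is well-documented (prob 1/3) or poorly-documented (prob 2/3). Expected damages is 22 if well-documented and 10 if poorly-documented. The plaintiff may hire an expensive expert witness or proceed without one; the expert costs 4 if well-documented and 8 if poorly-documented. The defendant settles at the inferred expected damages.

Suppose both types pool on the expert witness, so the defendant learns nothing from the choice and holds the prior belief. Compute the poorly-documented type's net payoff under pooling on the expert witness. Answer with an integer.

Pooled settlement = 1/3·22 + 2/3·10 = 14.
poorly-documented pays cost 8 for the expert witness, so net payoff = 14 − 8 = 6.

6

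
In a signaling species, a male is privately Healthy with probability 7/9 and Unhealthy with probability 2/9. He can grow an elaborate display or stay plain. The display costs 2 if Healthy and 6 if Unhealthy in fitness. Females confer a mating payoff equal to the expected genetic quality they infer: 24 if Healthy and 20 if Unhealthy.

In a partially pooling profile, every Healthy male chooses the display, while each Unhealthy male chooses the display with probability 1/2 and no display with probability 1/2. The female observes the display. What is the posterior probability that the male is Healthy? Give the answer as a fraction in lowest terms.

7/8

P(the display) = (7/9)·1 + (2/9)·(1/2) = 8/9.
By Bayes' rule, P(Healthy | the display) = (7/9) / (8/9) = 7/8.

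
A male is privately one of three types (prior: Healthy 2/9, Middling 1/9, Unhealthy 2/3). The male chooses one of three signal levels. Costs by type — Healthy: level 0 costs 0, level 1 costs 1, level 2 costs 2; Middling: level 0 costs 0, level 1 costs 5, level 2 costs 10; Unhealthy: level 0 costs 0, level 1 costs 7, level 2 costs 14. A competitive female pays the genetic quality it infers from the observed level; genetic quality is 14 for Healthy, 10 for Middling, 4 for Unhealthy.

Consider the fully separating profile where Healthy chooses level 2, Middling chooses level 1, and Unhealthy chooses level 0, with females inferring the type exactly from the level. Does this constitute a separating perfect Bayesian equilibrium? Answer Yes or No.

Separating mating payoffs: level 2 → 14, level 1 → 10, level 0 → 4.
Healthy (assigned level 2): level 0: 4 − 0 = 4; level 1: 10 − 1 = 9; level 2: 14 − 2 = 12. Healthy stays.
Middling (assigned level 1): level 0: 4 − 0 = 4; level 1: 10 − 5 = 5; level 2: 14 − 10 = 4. Middling stays.
Unhealthy (assigned level 0): level 0: 4 − 0 = 4; level 1: 10 − 7 = 3; level 2: 14 − 14 = 0. Unhealthy stays.
Every type prefers its assigned level; separation holds.

Yes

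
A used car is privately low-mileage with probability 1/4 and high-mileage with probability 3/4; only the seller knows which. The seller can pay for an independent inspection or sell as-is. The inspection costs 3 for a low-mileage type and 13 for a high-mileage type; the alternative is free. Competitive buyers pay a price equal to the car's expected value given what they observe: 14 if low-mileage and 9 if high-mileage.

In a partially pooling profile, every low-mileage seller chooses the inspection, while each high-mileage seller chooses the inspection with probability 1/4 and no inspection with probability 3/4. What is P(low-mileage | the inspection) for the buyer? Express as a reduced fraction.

4/7

P(the inspection) = (1/4)·1 + (3/4)·(1/4) = 7/16.
By Bayes' rule, P(low-mileage | the inspection) = (1/4) / (7/16) = 4/7.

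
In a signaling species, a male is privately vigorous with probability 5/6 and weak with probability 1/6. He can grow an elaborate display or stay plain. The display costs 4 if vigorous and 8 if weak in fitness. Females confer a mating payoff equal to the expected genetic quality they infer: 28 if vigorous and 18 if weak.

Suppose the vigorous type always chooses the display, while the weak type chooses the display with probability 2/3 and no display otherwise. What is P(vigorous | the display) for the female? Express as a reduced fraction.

P(the display) = (5/6)·1 + (1/6)·(2/3) = 17/18.
By Bayes' rule, P(vigorous | the display) = (5/6) / (17/18) = 15/17.

15/17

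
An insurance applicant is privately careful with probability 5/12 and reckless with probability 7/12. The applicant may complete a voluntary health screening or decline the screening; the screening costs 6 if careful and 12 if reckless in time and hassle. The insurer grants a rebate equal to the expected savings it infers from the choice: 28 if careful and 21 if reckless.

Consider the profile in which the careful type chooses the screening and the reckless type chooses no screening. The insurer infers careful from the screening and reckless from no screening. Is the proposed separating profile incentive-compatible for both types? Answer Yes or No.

Yes

Under these beliefs, the screening earns rebate 28 and no screening earns rebate 21.
careful: the screening nets 28 − 6 = 22; no screening nets 21. careful prefers the screening.
reckless: the screening nets 28 − 12 = 16; no screening nets 21. reckless prefers no screening.
Neither type deviates, so the separating profile is an equilibrium.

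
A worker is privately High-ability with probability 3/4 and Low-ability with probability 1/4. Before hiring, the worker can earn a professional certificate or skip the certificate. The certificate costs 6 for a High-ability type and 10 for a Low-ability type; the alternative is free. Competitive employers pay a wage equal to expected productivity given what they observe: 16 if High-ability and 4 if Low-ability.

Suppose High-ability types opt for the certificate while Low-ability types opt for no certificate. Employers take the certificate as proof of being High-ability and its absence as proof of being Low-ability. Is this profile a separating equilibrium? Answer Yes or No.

No

Under these beliefs, the certificate earns wage 16 and no certificate earns wage 4.
High-ability: the certificate nets 16 − 6 = 10; no certificate nets 4. High-ability prefers the certificate.
Low-ability: the certificate nets 16 − 10 = 6; no certificate nets 4. Low-ability would deviate to the certificate.
Low-ability has a profitable deviation, so the profile is not an equilibrium.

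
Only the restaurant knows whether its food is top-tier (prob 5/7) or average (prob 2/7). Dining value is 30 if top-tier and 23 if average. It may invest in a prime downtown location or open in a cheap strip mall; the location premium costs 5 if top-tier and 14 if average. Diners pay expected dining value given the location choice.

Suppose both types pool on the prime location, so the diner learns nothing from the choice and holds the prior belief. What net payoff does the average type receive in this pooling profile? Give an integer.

Pooled price premium = 5/7·30 + 2/7·23 = 28.
average pays cost 14 for the prime location, so net payoff = 28 − 14 = 14.

14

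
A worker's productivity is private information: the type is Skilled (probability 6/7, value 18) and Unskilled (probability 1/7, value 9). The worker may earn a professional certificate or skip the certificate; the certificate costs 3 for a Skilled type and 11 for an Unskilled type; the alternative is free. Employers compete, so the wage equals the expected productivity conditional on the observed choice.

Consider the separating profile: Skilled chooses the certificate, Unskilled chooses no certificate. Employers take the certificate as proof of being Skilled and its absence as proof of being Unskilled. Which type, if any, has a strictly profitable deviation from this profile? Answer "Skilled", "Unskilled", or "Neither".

The certificate pays 18; no certificate pays 9.
Skilled: assigned the certificate, nets 18 − 3 = 15; deviating to no certificate nets 9.
Unskilled: assigned no certificate, nets 9; deviating to the certificate nets 18 − 11 = 7.
Both types strictly prefer their assigned action; no profitable deviation.

Neither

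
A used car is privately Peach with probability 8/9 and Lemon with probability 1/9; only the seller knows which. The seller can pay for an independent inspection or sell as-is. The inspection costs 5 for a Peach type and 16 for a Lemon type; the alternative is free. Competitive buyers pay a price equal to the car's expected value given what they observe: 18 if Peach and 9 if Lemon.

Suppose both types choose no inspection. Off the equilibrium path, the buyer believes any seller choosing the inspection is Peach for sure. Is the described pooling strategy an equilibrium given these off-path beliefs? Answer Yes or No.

Yes

On path, the buyer holds the prior and pays 8/9·18 + 1/9·9 = 17. Off path (the inspection), believing Peach, it pays 18.
Peach: no inspection nets 17; the inspection nets 18 − 5 = 13. Peach stays.
Lemon: no inspection nets 17; the inspection nets 18 − 16 = 2. Lemon stays.
No type deviates, so pooling is sustained.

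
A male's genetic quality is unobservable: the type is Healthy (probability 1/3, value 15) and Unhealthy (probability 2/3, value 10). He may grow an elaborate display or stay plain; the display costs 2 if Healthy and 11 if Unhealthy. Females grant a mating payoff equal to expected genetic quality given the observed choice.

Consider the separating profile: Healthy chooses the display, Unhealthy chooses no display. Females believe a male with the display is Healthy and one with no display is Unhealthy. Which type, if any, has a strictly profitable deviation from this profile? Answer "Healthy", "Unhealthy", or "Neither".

The display pays 15; no display pays 10.
Healthy: assigned the display, nets 15 − 2 = 13; deviating to no display nets 10.
Unhealthy: assigned no display, nets 10; deviating to the display nets 15 − 11 = 4.
Both types strictly prefer their assigned action; no profitable deviation.

Neither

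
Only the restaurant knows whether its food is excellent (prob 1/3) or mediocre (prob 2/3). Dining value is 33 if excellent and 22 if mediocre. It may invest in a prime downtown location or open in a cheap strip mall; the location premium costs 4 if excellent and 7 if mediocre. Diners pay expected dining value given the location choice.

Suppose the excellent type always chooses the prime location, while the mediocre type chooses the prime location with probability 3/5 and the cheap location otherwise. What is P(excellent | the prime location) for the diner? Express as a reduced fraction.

5/11

P(the prime location) = (1/3)·1 + (2/3)·(3/5) = 11/15.
By Bayes' rule, P(excellent | the prime location) = (1/3) / (11/15) = 5/11.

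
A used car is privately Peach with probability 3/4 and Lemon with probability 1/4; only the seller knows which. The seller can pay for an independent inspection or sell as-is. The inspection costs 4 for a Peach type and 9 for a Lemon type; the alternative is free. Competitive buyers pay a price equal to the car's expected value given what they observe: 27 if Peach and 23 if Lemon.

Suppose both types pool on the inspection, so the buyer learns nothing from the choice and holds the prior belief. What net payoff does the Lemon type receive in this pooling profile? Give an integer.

17

Pooled price = 3/4·27 + 1/4·23 = 26.
Lemon pays cost 9 for the inspection, so net payoff = 26 − 9 = 17.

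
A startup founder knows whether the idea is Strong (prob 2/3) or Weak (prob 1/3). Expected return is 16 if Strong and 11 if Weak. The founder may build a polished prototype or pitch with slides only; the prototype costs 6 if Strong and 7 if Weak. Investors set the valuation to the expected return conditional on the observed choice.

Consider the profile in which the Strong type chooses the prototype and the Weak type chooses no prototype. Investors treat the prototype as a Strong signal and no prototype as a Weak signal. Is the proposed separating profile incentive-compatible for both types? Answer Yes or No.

Under these beliefs, the prototype earns valuation 16 and no prototype earns valuation 11.
Strong: the prototype nets 16 − 6 = 10; no prototype nets 11. Strong would deviate to no prototype.
Weak: the prototype nets 16 − 7 = 9; no prototype nets 11. Weak prefers no prototype.
Strong has a profitable deviation, so the profile is not an equilibrium.

No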